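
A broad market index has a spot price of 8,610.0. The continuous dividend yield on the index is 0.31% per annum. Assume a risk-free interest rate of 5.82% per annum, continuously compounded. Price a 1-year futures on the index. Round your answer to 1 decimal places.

F = S·e^((r − q)T) = 8610.0 · e^((0.0582 − 0.0031) × 1)
= 8610.0 · e^0.055100 = 8610.0 × 1.056646
F = 9,097.7

9,097.7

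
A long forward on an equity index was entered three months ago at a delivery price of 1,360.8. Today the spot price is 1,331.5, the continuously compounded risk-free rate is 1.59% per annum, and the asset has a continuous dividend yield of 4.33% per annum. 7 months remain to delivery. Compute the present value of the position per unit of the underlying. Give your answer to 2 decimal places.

Current fair forward for the remaining 7 months: F = S·e^((r − q)·T), (r − q) = 0.0159 − 0.0433 = -0.0274
F = 1331.5 · e^(-0.0274 × 7/12) = 1331.5 × 0.98414372 = 1310.3874
Value of long forward = (F − K)·e^(−rT) = (1310.3874 − 1360.8) · e^(−0.0159·7/12)
= -50.4126 × 0.99076788 = -49.95

-49.95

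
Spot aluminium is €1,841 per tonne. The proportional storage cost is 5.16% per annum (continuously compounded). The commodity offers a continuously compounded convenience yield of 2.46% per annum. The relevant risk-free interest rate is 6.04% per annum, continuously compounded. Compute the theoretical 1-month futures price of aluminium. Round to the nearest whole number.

€1,854 per tonne

Net carry = r + u − y = 0.0604 + 0.0516 − 0.0246 = 0.0874
F = S·e^((r+u−y)T) = 1841 · e^(0.0874 × 1/12) = 1841 · e^0.007283
= 1841 × 1.007310 = €1,854 per tonne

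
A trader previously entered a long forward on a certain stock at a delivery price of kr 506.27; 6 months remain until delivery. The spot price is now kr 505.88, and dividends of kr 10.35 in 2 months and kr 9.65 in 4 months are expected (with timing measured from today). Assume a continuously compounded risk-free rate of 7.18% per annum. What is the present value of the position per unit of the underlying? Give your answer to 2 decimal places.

-kr 2.19

PV(remaining dividends) I = 10.35·e^(−0.0718·2/12) + 9.65·e^(−0.0718·4/12) = 19.6487
Current forward F = (S − I)·e^(rT) = (505.88 − 19.6487)·e^(0.0718·6/12) = 486.2313 × 1.036552 = 504.0040
Value (long) = (F − K)·e^(−rT) = (504.0040 − 506.27) × 0.964737 = -2.1861
Value = -kr 2.19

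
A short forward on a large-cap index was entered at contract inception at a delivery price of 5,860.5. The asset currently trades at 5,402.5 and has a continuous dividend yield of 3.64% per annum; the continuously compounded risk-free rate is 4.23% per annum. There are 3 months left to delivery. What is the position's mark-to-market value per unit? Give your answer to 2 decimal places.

445.29

Current fair forward for the remaining 3 months: F = S·e^((r − q)·T), (r − q) = 0.0423 − 0.0364 = 0.0059
F = 5402.5 · e^(0.0059 × 3/12) = 5402.5 × 1.00147609 = 5410.4746
Value of long forward = (F − K)·e^(−rT) = (5410.4746 − 5860.5) · e^(−0.0423·3/12)
= -450.0254 × 0.98948072 = -445.29
Short position value = −(long value) = 445.29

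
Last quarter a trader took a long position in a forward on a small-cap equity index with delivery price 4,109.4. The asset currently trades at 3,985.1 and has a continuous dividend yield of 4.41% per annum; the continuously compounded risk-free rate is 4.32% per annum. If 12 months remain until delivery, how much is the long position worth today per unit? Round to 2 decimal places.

-122.48

Current fair forward for the remaining 12 months: F = S·e^((r − q)·T), (r − q) = 0.0432 − 0.0441 = -0.0009
F = 3985.1 · e^(-0.0009 × 12/12) = 3985.1 × 0.99910040 = 3981.5150
Value of long forward = (F − K)·e^(−rT) = (3981.5150 − 4109.4) · e^(−0.0432·12/12)
= -127.8850 × 0.95771983 = -122.48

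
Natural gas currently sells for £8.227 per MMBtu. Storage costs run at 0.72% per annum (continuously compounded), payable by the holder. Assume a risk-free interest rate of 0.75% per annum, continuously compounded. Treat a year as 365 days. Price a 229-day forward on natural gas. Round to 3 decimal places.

Net carry = r + u − y = 0.0075 + 0.0072 − 0.0000 = 0.0147
F = S·e^((r+u−y)T) = 8.227 · e^(0.0147 × 229/365) = 8.227 · e^0.009223
= 8.227 × 1.009266 = £8.303 per MMBtu

£8.303 per MMBtu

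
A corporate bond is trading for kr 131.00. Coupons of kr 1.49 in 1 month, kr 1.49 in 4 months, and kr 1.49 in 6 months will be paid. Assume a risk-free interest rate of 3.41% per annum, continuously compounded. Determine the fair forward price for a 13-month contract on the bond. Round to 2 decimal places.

PV(coupons) I = 1.49·e^(−0.0341·1/12) + 1.49·e^(−0.0341·4/12) + 1.49·e^(−0.0341·6/12)
I = 1.4858 + 1.4732 + 1.4648 = 4.4238
F = (S − I)·e^(rT) = (131.00 − 4.4238) · e^(0.0341·13/12)
= 126.5762 · e^0.036942 = 126.5762 × 1.037633 = kr 131.34

kr 131.34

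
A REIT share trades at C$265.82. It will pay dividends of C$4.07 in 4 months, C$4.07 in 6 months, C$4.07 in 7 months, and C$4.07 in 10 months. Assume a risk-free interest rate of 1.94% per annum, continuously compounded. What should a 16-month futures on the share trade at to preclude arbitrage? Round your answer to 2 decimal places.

C$256.26

PV(dividends) I = 4.07·e^(−0.0194·4/12) + 4.07·e^(−0.0194·6/12) + 4.07·e^(−0.0194·7/12) + 4.07·e^(−0.0194·10/12)
I = 4.0438 + 4.0307 + 4.0242 + 4.0047 = 16.1034
F = (S − I)·e^(rT) = (265.82 − 16.1034) · e^(0.0194·16/12)
= 249.7166 · e^0.025867 = 249.7166 × 1.026204 = C$256.26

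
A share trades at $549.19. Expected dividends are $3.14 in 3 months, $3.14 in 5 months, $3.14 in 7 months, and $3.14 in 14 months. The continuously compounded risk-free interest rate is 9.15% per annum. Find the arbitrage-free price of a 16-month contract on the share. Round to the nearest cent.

$607.02

PV(dividends) I = 3.14·e^(−0.0915·3/12) + 3.14·e^(−0.0915·5/12) + 3.14·e^(−0.0915·7/12) + 3.14·e^(−0.0915·14/12)
I = 3.0690 + 3.0225 + 2.9768 + 2.8221 = 11.8904
F = (S − I)·e^(rT) = (549.19 − 11.8904) · e^(0.0915·16/12)
= 537.2996 · e^0.122000 = 537.2996 × 1.129754 = $607.02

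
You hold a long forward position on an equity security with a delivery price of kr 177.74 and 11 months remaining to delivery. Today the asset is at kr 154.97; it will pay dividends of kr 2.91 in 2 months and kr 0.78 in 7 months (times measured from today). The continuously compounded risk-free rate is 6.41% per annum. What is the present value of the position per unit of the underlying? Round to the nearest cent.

PV(remaining dividends) I = 2.91·e^(−0.0641·2/12) + 0.78·e^(−0.0641·7/12) = 3.6305
Current forward F = (S − I)·e^(rT) = (154.97 − 3.6305)·e^(0.0641·11/12) = 151.3395 × 1.060519 = 160.4984
Value (long) = (F − K)·e^(−rT) = (160.4984 − 177.74) × 0.942935 = -16.2577
Value = -kr 16.26

-kr 16.26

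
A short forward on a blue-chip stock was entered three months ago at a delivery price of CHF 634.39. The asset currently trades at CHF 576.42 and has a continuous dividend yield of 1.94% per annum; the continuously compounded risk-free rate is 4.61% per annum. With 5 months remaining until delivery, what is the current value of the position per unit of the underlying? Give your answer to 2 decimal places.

CHF 50.54

Current fair forward for the remaining 5 months: F = S·e^((r − q)·T), (r − q) = 0.0461 − 0.0194 = 0.0267
F = 576.42 · e^(0.0267 × 5/12) = 576.42 × 1.011187 = 582.8684
Value of long forward = (F − K)·e^(−rT) = (582.8684 − 634.39) · e^(−0.0461·5/12)
= -51.5216 × 0.980975 = -50.54
Short position value = −(long value) = CHF 50.54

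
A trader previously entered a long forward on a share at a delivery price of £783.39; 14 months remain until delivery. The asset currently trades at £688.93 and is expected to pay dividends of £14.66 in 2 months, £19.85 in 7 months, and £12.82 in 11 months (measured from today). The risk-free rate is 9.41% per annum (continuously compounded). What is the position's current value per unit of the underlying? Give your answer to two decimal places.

-£57.99

PV(remaining dividends) I = 14.66·e^(−0.0941·2/12) + 19.85·e^(−0.0941·7/12) + 12.82·e^(−0.0941·11/12) = 44.9822
Current forward F = (S − I)·e^(rT) = (688.93 − 44.9822)·e^(0.0941·14/12) = 643.9478 × 1.116036 = 718.6689
Value (long) = (F − K)·e^(−rT) = (718.6689 − 783.39) × 0.896028 = -57.9919
Value = -£57.99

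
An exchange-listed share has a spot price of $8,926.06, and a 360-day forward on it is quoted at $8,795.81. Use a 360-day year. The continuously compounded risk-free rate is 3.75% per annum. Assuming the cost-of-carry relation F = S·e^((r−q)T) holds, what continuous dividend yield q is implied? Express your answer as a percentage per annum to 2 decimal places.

5.22%

From F = S·e^((r−q)T): (r − q) = ln(F/S)/T
ln(8795.81/8926.06) = ln(0.985408) = -0.014700
(r − q) = -0.014700 / (360/360) = -0.014700
q = r − ln(F/S)/T = 0.0375 + 0.014700 = 0.052200
q = 5.22%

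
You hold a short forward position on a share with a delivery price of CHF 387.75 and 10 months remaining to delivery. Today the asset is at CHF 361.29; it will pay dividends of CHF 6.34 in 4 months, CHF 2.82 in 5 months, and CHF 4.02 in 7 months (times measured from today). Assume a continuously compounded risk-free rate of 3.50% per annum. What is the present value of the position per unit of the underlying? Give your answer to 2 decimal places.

CHF 28.30

PV(remaining dividends) I = 6.34·e^(−0.0350·4/12) + 2.82·e^(−0.0350·5/12) + 4.02·e^(−0.0350·7/12) = 12.9844
Current forward F = (S − I)·e^(rT) = (361.29 − 12.9844)·e^(0.0350·10/12) = 348.3056 × 1.029596 = 358.6141
Value (long) = (F − K)·e^(−rT) = (358.6141 − 387.75) × 0.971255 = -28.2984
Short position value = −(long value) = CHF 28.30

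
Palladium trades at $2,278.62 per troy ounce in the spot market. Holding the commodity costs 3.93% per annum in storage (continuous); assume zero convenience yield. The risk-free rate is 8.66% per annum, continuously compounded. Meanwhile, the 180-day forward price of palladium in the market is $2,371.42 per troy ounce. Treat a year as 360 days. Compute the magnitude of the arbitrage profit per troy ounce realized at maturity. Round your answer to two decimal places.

$55.25 per troy ounce

Fair forward: F* = S·e^(carry·T), with carry = (r + u) = 0.0866 + 0.0393 = 0.1259
F* = 2278.62 · e^(0.1259 × 180/360) = 2278.62 · e^0.06295000 = 2278.62 × 1.06497359 = $2426.6701
Market $2371.42 < fair $2426.6701: forward underpriced → reverse cash-and-carry (short spot, go long the forward).
At maturity, profit = |F_mkt − F*| = |2371.42 − 2426.6701| = $55.25 per troy ounce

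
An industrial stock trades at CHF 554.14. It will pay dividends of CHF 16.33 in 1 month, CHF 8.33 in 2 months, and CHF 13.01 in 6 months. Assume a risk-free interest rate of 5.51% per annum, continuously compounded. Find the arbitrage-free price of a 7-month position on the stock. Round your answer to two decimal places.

PV(dividends) I = 16.33·e^(−0.0551·1/12) + 8.33·e^(−0.0551·2/12) + 13.01·e^(−0.0551·6/12)
I = 16.2552 + 8.2539 + 12.6565 = 37.1656
F = (S − I)·e^(rT) = (554.14 − 37.1656) · e^(0.0551·7/12)
= 516.9744 · e^0.032142 = 516.9744 × 1.032664 = CHF 533.86

CHF 533.86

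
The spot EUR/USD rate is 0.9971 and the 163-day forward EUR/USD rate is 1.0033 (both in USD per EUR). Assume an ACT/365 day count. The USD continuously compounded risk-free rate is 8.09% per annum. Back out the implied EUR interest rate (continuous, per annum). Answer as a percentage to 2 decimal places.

6.70%

F = S·e^((r_USD − r_EUR)T) ⇒ r_EUR = r_USD − ln(F/S)/T
ln(1.0033/0.9971) = 0.006199; /(163/365) = 0.013881
r_EUR = 0.0809 − 0.013881 = 0.067019
r_EUR = 6.70%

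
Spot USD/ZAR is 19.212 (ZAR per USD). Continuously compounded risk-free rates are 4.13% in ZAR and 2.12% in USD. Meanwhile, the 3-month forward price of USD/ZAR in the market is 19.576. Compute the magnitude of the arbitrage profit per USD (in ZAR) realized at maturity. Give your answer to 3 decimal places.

Fair forward: F* = S·e^(carry·T), with carry = (r_ZAR − r_USD) = 0.0413 − 0.0212 = 0.0201
F* = 19.212 · e^(0.0201 × 3/12) = 19.212 · e^0.005025 = 19.212 × 1.005038 = 19.3088
Market 19.576 > fair 19.3088: forward overpriced → cash-and-carry (buy spot, short the forward).
At maturity, profit = |F_mkt − F*| = |19.576 − 19.3088| = 0.267 per USD (in ZAR)

0.267 per USD (in ZAR)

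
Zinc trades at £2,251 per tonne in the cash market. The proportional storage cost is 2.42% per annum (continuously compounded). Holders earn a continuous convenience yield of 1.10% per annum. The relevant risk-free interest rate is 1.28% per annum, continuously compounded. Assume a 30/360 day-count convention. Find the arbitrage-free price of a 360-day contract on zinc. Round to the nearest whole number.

£2,310 per tonne

Net carry = r + u − y = 0.0128 + 0.0242 − 0.0110 = 0.0260
F = S·e^((r+u−y)T) = 2251 · e^(0.0260 × 360/360) = 2251 · e^0.026000
= 2251 × 1.026341 = £2,310 per tonne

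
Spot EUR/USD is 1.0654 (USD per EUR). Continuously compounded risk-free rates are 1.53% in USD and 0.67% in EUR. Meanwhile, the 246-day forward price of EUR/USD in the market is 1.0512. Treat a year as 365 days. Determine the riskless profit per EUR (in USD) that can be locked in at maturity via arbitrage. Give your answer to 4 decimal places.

Fair forward: F* = S·e^(carry·T), with carry = (r_USD − r_EUR) = 0.0153 − 0.0067 = 0.0086
F* = 1.0654 · e^(0.0086 × 246/365) = 1.0654 · e^0.005796 = 1.0654 × 1.005813 = 1.0716
Market 1.0512 < fair 1.0716: forward underpriced → reverse cash-and-carry (short spot, go long the forward).
At maturity, profit = |F_mkt − F*| = |1.0512 − 1.0716| = 0.0204 per EUR (in USD)

0.0204 per EUR (in USD)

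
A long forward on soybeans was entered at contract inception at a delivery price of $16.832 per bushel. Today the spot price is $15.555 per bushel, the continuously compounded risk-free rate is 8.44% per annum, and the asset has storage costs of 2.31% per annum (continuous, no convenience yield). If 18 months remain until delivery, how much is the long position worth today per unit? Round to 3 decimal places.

Current fair forward for the remaining 18 months: F = S·e^((r + u)·T), (r + u) = 0.0844 + 0.0231 = 0.1075
F = 15.555 · e^(0.1075 × 18/12) = 15.555 × 1.174979 = 18.2768
Value of long forward = (F − K)·e^(−rT) = (18.2768 − 16.832) · e^(−0.0844·18/12)
= 1.4448 × 0.881086 = 1.273

$1.273 per bushel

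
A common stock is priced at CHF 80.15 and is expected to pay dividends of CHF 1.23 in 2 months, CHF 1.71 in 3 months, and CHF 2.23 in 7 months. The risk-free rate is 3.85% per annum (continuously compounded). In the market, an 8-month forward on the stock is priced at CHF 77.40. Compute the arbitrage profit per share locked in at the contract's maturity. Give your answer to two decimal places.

CHF 0.39 per share

PV(dividends) I = 1.23·e^(−0.0385·2/12) + 1.71·e^(−0.0385·3/12) + 2.23·e^(−0.0385·7/12) = 5.0962
Fair forward F* = (S − I)·e^(rT) = (80.15 − 5.0962)·e^0.025667 = 75.0538 × 1.025999 = 77.0051
Market CHF 77.40 > fair 77.0051: forward overpriced → cash-and-carry (borrow at r, buy the stock and collect the dividends, short the forward).
Profit at T = |F_mkt − F*| = |77.40 − 77.0051| = CHF 0.39 per share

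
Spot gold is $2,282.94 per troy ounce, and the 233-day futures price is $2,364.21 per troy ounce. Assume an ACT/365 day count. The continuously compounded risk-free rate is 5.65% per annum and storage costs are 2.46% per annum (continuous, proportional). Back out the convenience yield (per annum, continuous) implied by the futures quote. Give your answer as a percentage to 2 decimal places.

2.63%

F = S·e^((r+u−y)T) ⇒ (r+u−y) = ln(F/S)/T
ln(2364.21/2282.94) = 0.034980; /T ⇒ 0.054797
y = r + u − ln(F/S)/T = 0.0565 + 0.0246 − 0.054797 = 0.026303
y = 2.63%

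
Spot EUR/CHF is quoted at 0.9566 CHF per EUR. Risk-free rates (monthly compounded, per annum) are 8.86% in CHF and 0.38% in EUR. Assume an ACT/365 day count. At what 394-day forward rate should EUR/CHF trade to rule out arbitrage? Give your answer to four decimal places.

1.0479

By covered interest parity, F = S · (1+r_CHF/12)^(12T) / (1+r_EUR/12)^(12T)
= 0.9566 × 1.099976 / 1.004110 = 0.9566 × 1.095474
F = 1.0479 CHF per EUR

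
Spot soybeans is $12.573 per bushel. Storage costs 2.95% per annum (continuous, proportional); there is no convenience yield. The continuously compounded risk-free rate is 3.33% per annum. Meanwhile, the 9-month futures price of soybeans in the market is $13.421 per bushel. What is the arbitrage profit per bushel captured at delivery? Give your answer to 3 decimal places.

$0.242 per bushel

Fair futures: F* = S·e^(carry·T), with carry = (r + u) = 0.0333 + 0.0295 = 0.0628
F* = 12.573 · e^(0.0628 × 9/12) = 12.573 · e^0.047100 = 12.573 × 1.048227 = $13.1794
Market $13.421 > fair $13.1794: forward overpriced → cash-and-carry (buy spot, short the forward).
At maturity, profit = |F_mkt − F*| = |13.421 − 13.1794| = $0.242 per bushel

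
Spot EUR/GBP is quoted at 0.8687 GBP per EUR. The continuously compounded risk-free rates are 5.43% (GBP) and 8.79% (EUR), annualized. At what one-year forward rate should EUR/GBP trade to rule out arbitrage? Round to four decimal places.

F = S·e^((r_GBP − r_EUR)T) = 0.8687 · e^((0.0543 − 0.0879) × 12/12)
= 0.8687 · e^-0.033600 = 0.8687 × 0.966958
F = 0.8400 GBP per EUR

0.8400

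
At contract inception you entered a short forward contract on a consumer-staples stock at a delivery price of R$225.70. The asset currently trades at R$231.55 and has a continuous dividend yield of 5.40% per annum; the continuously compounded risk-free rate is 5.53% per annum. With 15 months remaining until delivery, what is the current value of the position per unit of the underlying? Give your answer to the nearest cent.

-R$5.81

Current fair forward for the remaining 15 months: F = S·e^((r − q)·T), (r − q) = 0.0553 − 0.0540 = 0.0013
F = 231.55 · e^(0.0013 × 15/12) = 231.55 × 1.001626 = 231.9265
Value of long forward = (F − K)·e^(−rT) = (231.9265 − 225.70) · e^(−0.0553·15/12)
= 6.2265 × 0.933210 = 5.81
Short position value = −(long value) = -R$5.81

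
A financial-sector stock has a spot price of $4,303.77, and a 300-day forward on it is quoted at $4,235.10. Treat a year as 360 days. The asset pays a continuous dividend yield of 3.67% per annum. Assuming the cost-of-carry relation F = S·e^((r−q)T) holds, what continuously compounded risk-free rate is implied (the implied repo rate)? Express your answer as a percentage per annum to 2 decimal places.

1.74%

From F = S·e^((r−q)T): (r − q) = ln(F/S)/T
ln(4235.10/4303.77) = ln(0.984044) = -0.016085
(r − q) = -0.016085 / (300/360) = -0.019302
r = ln(F/S)/T + q = -0.019302 + 0.0367 = 0.017398
r = 1.74%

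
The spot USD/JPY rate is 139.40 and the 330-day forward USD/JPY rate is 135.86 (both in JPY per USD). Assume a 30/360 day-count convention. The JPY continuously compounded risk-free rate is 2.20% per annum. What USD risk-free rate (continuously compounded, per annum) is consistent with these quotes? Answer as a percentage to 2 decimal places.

F = S·e^((r_JPY − r_USD)T) ⇒ r_USD = r_JPY − ln(F/S)/T
ln(135.86/139.40) = -0.025723; /(330/360) = -0.028061
r_USD = 0.0220 + 0.028061 = 0.050061
r_USD = 5.01%

5.01%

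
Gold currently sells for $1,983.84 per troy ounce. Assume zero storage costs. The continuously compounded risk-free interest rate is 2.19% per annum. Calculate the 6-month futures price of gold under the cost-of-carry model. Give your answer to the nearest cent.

$2,005.68 per troy ounce

F = S·e^(rT) = 1983.84 · e^(0.0219 × 6/12) = 1983.84 · e^0.01095000
= 1983.84 × 1.01101017 = $2,005.68 per troy ounce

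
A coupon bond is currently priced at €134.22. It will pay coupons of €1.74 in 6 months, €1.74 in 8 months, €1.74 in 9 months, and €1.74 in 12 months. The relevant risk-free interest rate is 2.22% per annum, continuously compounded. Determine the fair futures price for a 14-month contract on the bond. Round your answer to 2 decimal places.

€130.71

PV(coupons) I = 1.74·e^(−0.0222·6/12) + 1.74·e^(−0.0222·8/12) + 1.74·e^(−0.0222·9/12) + 1.74·e^(−0.0222·12/12)
I = 1.7208 + 1.7144 + 1.7113 + 1.7018 = 6.8483
F = (S − I)·e^(rT) = (134.22 − 6.8483) · e^(0.0222·14/12)
= 127.3717 · e^0.025900 = 127.3717 × 1.026238 = €130.71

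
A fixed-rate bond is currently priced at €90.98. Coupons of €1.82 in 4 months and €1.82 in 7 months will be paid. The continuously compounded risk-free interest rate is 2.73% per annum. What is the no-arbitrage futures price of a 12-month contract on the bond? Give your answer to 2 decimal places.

€89.80

PV(coupons) I = 1.82·e^(−0.0273·4/12) + 1.82·e^(−0.0273·7/12)
I = 1.8035 + 1.7912 = 3.5947
F = (S − I)·e^(rT) = (90.98 − 3.5947) · e^(0.0273·12/12)
= 87.3853 · e^0.027300 = 87.3853 × 1.027676 = €89.80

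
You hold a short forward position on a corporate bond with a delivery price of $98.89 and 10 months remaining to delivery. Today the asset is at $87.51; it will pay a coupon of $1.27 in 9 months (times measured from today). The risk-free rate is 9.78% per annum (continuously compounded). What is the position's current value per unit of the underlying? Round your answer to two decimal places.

$4.82

PV(remaining coupons) I = 1.27·e^(−0.0978·9/12) = 1.1802
Current forward F = (S − I)·e^(rT) = (87.51 − 1.1802)·e^(0.0978·10/12) = 86.3298 × 1.084913 = 93.6603
Value (long) = (F − K)·e^(−rT) = (93.6603 − 98.89) × 0.921733 = -4.8204
Short position value = −(long value) = $4.82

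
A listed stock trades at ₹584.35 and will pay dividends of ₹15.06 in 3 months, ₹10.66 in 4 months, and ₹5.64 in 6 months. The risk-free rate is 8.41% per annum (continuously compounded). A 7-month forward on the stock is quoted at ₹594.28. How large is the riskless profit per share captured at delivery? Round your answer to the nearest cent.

PV(dividends) I = 15.06·e^(−0.0841·3/12) + 10.66·e^(−0.0841·4/12) + 5.64·e^(−0.0841·6/12) = 30.5197
Fair forward F* = (S − I)·e^(rT) = (584.35 − 30.5197)·e^0.049058 = 553.8303 × 1.050281 = 581.6774
Market ₹594.28 > fair 581.6774: forward overpriced → cash-and-carry (borrow at r, buy the stock and collect the dividends, short the forward).
Profit at T = |F_mkt − F*| = |594.28 − 581.6774| = ₹12.60 per share

₹12.60 per share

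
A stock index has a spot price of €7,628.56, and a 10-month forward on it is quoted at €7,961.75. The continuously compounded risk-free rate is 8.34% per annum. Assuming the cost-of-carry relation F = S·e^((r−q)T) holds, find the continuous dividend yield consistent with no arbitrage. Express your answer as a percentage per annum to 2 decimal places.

From F = S·e^((r−q)T): (r − q) = ln(F/S)/T
ln(7961.75/7628.56) = ln(1.043677) = 0.042750
(r − q) = 0.042750 / (10/12) = 0.051300
q = r − ln(F/S)/T = 0.0834 − 0.051300 = 0.032100
q = 3.21%

3.21%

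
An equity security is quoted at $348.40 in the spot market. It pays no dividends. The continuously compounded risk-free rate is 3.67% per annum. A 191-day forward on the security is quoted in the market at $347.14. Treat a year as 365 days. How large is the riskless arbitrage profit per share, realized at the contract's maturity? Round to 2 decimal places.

$8.02 per share

Fair forward: F* = S·e^(carry·T), with carry = r = 0.0367
F* = 348.40 · e^(0.0367 × 191/365) = 348.40 · e^0.019205 = 348.40 × 1.019391 = $355.1558
Market $347.14 < fair $355.1558: forward underpriced → reverse cash-and-carry (short spot, go long the forward).
At maturity, profit = |F_mkt − F*| = |347.14 − 355.1558| = $8.02 per share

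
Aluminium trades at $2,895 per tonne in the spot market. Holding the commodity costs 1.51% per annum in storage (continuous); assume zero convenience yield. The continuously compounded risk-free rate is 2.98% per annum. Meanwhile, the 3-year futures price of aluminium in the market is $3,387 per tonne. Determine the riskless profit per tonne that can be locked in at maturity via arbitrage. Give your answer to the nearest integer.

$75 per tonne

Fair futures: F* = S·e^(carry·T), with carry = (r + u) = 0.0298 + 0.0151 = 0.0449
F* = 2895 · e^(0.0449 × 3) = 2895 · e^0.134700 = 2895 × 1.144193 = $3312.4387
Market $3387 > fair $3312.4387: forward overpriced → cash-and-carry (buy spot, short the forward).
At maturity, profit = |F_mkt − F*| = |3387 − 3312.4387| = $75 per tonne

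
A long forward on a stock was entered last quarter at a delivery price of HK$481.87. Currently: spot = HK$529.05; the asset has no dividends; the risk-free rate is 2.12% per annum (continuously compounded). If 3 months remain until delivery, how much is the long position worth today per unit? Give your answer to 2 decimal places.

HK$49.73

Current fair forward for the remaining 3 months: F = S·e^(r·T), r = 0.0212
F = 529.05 · e^(0.0212 × 3/12) = 529.05 × 1.005314 = 531.8614
Value of long forward = (F − K)·e^(−rT) = (531.8614 − 481.87) · e^(−0.0212·3/12)
= 49.9914 × 0.994714 = 49.73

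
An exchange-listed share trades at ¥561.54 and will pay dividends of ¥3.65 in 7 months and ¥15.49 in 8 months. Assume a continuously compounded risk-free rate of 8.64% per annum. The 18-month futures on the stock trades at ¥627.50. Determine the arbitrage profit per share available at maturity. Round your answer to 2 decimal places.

PV(dividends) I = 3.65·e^(−0.0864·7/12) + 15.49·e^(−0.0864·8/12) = 18.0936
Fair futures F* = (S − I)·e^(rT) = (561.54 − 18.0936)·e^0.129600 = 543.4464 × 1.138373 = 618.6447
Market ¥627.50 > fair 618.6447: forward overpriced → cash-and-carry (borrow at r, buy the stock and collect the dividends, short the forward).
Profit at T = |F_mkt − F*| = |627.50 − 618.6447| = ¥8.86 per share

¥8.86 per share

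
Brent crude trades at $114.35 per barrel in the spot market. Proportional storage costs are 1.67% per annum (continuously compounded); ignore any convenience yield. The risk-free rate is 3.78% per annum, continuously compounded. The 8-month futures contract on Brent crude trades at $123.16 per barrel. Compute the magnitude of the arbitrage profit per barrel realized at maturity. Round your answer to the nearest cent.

Fair futures: F* = S·e^(carry·T), with carry = (r + u) = 0.0378 + 0.0167 = 0.0545
F* = 114.35 · e^(0.0545 × 8/12) = 114.35 · e^0.036333 = 114.35 × 1.037001 = $118.5811
Market $123.16 > fair $118.5811: forward overpriced → cash-and-carry (buy spot, short the forward).
At maturity, profit = |F_mkt − F*| = |123.16 − 118.5811| = $4.58 per barrel

$4.58 per barrel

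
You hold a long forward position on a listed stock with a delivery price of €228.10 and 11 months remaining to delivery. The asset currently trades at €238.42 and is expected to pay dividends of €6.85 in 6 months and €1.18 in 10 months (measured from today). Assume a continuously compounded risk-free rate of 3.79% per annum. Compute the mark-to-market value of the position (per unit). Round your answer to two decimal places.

€10.24

PV(remaining dividends) I = 6.85·e^(−0.0379·6/12) + 1.18·e^(−0.0379·10/12) = 7.8647
Current forward F = (S − I)·e^(rT) = (238.42 − 7.8647)·e^(0.0379·11/12) = 230.5553 × 1.035352 = 238.7059
Value (long) = (F − K)·e^(−rT) = (238.7059 − 228.10) × 0.965855 = 10.2438
Value = €10.24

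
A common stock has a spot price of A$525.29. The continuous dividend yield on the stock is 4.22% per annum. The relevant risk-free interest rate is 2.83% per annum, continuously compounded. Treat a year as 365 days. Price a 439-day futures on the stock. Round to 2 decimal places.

F = S·e^((r − q)T) = 525.29 · e^((0.0283 − 0.0422) × 439/365)
= 525.29 · e^-0.016718 = 525.29 × 0.983421
F = A$516.58

A$516.58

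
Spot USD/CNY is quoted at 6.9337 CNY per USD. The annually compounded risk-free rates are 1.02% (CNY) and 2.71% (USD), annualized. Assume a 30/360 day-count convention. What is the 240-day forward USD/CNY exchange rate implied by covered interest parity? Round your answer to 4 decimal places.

By covered interest parity, F = S · (1+r_CNY)^T / (1+r_USD)^T
= 6.9337 × 1.006788 / 1.017986 = 6.9337 × 0.989000
F = 6.8574 CNY per USD

6.8574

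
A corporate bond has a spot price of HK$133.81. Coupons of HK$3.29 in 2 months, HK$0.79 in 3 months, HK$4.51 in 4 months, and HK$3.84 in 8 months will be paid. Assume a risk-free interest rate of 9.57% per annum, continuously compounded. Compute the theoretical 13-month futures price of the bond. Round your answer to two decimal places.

PV(coupons) I = 3.29·e^(−0.0957·2/12) + 0.79·e^(−0.0957·3/12) + 4.51·e^(−0.0957·4/12) + 3.84·e^(−0.0957·8/12)
I = 3.2379 + 0.7713 + 4.3684 + 3.6027 = 11.9803
F = (S − I)·e^(rT) = (133.81 − 11.9803) · e^(0.0957·13/12)
= 121.8297 · e^0.103675 = 121.8297 × 1.109240 = HK$135.14

HK$135.14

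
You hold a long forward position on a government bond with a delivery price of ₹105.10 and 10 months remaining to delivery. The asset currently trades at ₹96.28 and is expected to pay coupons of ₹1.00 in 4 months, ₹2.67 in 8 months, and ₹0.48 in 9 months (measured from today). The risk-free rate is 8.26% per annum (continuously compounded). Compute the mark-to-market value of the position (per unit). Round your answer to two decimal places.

-₹5.78

PV(remaining coupons) I = 1.00·e^(−0.0826·4/12) + 2.67·e^(−0.0826·8/12) + 0.48·e^(−0.0826·9/12) = 3.9510
Current forward F = (S − I)·e^(rT) = (96.28 − 3.9510)·e^(0.0826·10/12) = 92.3290 × 1.071258 = 98.9082
Value (long) = (F − K)·e^(−rT) = (98.9082 − 105.10) × 0.933482 = -5.7799
Value = -₹5.78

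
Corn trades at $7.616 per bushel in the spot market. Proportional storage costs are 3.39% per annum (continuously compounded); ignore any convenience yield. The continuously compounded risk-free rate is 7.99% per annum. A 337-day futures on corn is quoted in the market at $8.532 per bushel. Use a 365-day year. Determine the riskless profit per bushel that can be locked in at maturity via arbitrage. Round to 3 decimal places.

Fair futures: F* = S·e^(carry·T), with carry = (r + u) = 0.0799 + 0.0339 = 0.1138
F* = 7.616 · e^(0.1138 × 337/365) = 7.616 · e^0.105070 = 7.616 × 1.110788 = $8.4598
Market $8.532 > fair $8.4598: forward overpriced → cash-and-carry (buy spot, short the forward).
At maturity, profit = |F_mkt − F*| = |8.532 − 8.4598| = $0.072 per bushel

$0.072 per bushel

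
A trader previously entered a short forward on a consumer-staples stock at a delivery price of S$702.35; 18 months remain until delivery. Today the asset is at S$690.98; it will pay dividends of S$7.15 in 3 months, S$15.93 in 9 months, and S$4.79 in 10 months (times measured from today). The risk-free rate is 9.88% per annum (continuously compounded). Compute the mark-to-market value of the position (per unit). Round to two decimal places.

-S$59.19

PV(remaining dividends) I = 7.15·e^(−0.0988·3/12) + 15.93·e^(−0.0988·9/12) + 4.79·e^(−0.0988·10/12) = 26.1792
Current forward F = (S − I)·e^(rT) = (690.98 − 26.1792)·e^(0.0988·18/12) = 664.8008 × 1.159745 = 770.9994
Value (long) = (F − K)·e^(−rT) = (770.9994 − 702.35) × 0.862259 = 59.1936
Short position value = −(long value) = -S$59.19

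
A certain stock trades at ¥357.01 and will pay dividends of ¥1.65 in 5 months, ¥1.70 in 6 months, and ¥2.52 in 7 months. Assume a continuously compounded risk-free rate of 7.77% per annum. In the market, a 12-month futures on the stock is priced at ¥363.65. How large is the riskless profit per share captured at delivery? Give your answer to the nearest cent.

¥16.11 per share

PV(dividends) I = 1.65·e^(−0.0777·5/12) + 1.70·e^(−0.0777·6/12) + 2.52·e^(−0.0777·7/12) = 5.6410
Fair futures F* = (S − I)·e^(rT) = (357.01 − 5.6410)·e^0.077700 = 351.3690 × 1.080798 = 379.7589
Market ¥363.65 < fair 379.7589: forward underpriced → reverse cash-and-carry (short the stock, invest proceeds at r, pay the dividends, go long the forward).
Profit at T = |F_mkt − F*| = |363.65 − 379.7589| = ¥16.11 per share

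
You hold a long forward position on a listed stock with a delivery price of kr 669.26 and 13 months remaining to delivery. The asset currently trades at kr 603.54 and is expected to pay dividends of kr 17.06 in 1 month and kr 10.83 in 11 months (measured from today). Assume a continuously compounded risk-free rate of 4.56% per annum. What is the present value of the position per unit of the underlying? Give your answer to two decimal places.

-kr 60.84

PV(remaining dividends) I = 17.06·e^(−0.0456·1/12) + 10.83·e^(−0.0456·11/12) = 27.3819
Current forward F = (S − I)·e^(rT) = (603.54 − 27.3819)·e^(0.0456·13/12) = 576.1581 × 1.050641 = 605.3353
Value (long) = (F − K)·e^(−rT) = (605.3353 − 669.26) × 0.951800 = -60.8435
Value = -kr 60.84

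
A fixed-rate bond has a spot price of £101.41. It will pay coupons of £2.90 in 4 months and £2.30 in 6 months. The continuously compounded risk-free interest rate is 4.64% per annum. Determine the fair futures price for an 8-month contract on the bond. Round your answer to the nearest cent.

£99.33

PV(coupons) I = 2.90·e^(−0.0464·4/12) + 2.30·e^(−0.0464·6/12)
I = 2.8555 + 2.2473 = 5.1028
F = (S − I)·e^(rT) = (101.41 − 5.1028) · e^(0.0464·8/12)
= 96.3072 · e^0.030933 = 96.3072 × 1.031416 = £99.33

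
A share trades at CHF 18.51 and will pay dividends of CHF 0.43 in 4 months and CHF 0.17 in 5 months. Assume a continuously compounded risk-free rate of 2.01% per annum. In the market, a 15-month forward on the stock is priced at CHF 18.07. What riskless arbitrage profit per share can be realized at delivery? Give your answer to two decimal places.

CHF 0.30 per share

PV(dividends) I = 0.43·e^(−0.0201·4/12) + 0.17·e^(−0.0201·5/12) = 0.5957
Fair forward F* = (S − I)·e^(rT) = (18.51 − 0.5957)·e^0.025125 = 17.9143 × 1.025443 = 18.3701
Market CHF 18.07 < fair 18.3701: forward underpriced → reverse cash-and-carry (short the stock, invest proceeds at r, pay the dividends, go long the forward).
Profit at T = |F_mkt − F*| = |18.07 − 18.3701| = CHF 0.30 per share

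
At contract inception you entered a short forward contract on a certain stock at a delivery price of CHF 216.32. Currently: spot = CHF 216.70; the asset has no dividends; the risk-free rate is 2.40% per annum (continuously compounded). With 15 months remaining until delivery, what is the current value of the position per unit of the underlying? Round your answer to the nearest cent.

Current fair forward for the remaining 15 months: F = S·e^(r·T), r = 0.0240
F = 216.70 · e^(0.0240 × 15/12) = 216.70 × 1.030455 = 223.2996
Value of long forward = (F − K)·e^(−rT) = (223.2996 − 216.32) · e^(−0.0240·15/12)
= 6.9796 × 0.970446 = 6.77
Short position value = −(long value) = -CHF 6.77

-CHF 6.77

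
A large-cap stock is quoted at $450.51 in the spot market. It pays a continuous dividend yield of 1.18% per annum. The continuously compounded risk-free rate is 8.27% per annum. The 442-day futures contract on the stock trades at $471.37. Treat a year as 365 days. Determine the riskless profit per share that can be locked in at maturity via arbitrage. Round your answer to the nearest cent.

$19.53 per share

Fair futures: F* = S·e^(carry·T), with carry = (r − q) = 0.0827 − 0.0118 = 0.0709
F* = 450.51 · e^(0.0709 × 442/365) = 450.51 · e^0.085857 = 450.51 × 1.089650 = $490.8982
Market $471.37 < fair $490.8982: forward underpriced → reverse cash-and-carry (short spot, go long the forward).
At maturity, profit = |F_mkt − F*| = |471.37 − 490.8982| = $19.53 per share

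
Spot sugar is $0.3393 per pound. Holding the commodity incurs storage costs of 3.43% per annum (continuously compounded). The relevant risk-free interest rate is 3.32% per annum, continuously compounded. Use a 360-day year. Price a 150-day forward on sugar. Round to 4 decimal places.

$0.3490 per pound

Net carry = r + u − y = 0.0332 + 0.0343 − 0.0000 = 0.0675
F = S·e^((r+u−y)T) = 0.3393 · e^(0.0675 × 150/360) = 0.3393 · e^0.028125
= 0.3393 × 1.028524 = $0.3490 per pound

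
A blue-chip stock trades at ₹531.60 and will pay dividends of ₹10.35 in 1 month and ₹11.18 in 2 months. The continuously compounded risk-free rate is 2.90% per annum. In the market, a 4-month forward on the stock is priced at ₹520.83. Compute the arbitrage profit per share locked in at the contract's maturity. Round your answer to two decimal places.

₹5.73 per share

PV(dividends) I = 10.35·e^(−0.0290·1/12) + 11.18·e^(−0.0290·2/12) = 21.4511
Fair forward F* = (S − I)·e^(rT) = (531.60 − 21.4511)·e^0.009667 = 510.1489 × 1.009714 = 515.1045
Market ₹520.83 > fair 515.1045: forward overpriced → cash-and-carry (borrow at r, buy the stock and collect the dividends, short the forward).
Profit at T = |F_mkt − F*| = |520.83 − 515.1045| = ₹5.73 per share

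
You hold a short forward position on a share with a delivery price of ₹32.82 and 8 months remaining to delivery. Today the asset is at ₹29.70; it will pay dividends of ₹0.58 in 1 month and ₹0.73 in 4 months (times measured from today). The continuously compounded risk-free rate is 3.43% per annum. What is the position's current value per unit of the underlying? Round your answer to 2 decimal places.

₹3.68

PV(remaining dividends) I = 0.58·e^(−0.0343·1/12) + 0.73·e^(−0.0343·4/12) = 1.3000
Current forward F = (S − I)·e^(rT) = (29.70 − 1.3000)·e^(0.0343·8/12) = 28.4000 × 1.023130 = 29.0569
Value (long) = (F − K)·e^(−rT) = (29.0569 − 32.82) × 0.977393 = -3.6780
Short position value = −(long value) = ₹3.68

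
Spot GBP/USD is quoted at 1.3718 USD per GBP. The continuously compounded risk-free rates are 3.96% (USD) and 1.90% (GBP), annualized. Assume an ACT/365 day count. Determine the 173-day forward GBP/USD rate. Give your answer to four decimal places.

F = S·e^((r_USD − r_GBP)T) = 1.3718 · e^((0.0396 − 0.0190) × 173/365)
= 1.3718 · e^0.009764 = 1.3718 × 1.009812
F = 1.3853 USD per GBP

1.3853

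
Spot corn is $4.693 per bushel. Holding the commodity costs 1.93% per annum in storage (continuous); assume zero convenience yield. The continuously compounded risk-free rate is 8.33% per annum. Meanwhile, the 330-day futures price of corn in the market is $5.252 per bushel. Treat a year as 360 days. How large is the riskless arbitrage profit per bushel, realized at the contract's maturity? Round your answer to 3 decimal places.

$0.096 per bushel

Fair futures: F* = S·e^(carry·T), with carry = (r + u) = 0.0833 + 0.0193 = 0.1026
F* = 4.693 · e^(0.1026 × 330/360) = 4.693 · e^0.094050 = 4.693 × 1.098615 = $5.1558
Market $5.252 > fair $5.1558: forward overpriced → cash-and-carry (buy spot, short the forward).
At maturity, profit = |F_mkt − F*| = |5.252 − 5.1558| = $0.096 per bushel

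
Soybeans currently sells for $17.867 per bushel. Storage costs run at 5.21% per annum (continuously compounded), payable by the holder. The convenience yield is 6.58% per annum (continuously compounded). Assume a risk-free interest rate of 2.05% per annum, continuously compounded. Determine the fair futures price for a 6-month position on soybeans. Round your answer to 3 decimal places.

Net carry = r + u − y = 0.0205 + 0.0521 − 0.0658 = 0.0068
F = S·e^((r+u−y)T) = 17.867 · e^(0.0068 × 6/12) = 17.867 · e^0.003400
= 17.867 × 1.003406 = $17.928 per bushel

$17.928 per bushel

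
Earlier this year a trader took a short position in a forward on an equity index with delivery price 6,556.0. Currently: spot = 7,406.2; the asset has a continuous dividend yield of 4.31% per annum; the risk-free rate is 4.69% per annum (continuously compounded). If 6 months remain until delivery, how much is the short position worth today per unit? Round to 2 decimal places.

Current fair forward for the remaining 6 months: F = S·e^((r − q)·T), (r − q) = 0.0469 − 0.0431 = 0.0038
F = 7406.2 · e^(0.0038 × 6/12) = 7406.2 × 1.00190181 = 7420.2852
Value of long forward = (F − K)·e^(−rT) = (7420.2852 − 6556.0) · e^(−0.0469·6/12)
= 864.2852 × 0.97682281 = 844.25
Short position value = −(long value) = -844.25

-844.25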